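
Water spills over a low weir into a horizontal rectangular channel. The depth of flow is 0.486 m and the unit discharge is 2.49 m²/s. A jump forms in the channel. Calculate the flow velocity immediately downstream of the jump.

V₁ = q/y₁ = 2.49/0.486 = 5.12 m/s. Fr₁ = V₁/√(g·y₁) = 5.12/√(9.81×0.486) = 2.35.
Conjugate-depth relation: y₂/y₁ = ½[√(1 + 8Fr₁²) − 1] = ½[√45.05 − 1] = 2.86.
y₂ = 2.86 × 0.486 = 1.39 m.
V₂ = q/y₂ = 2.49/1.39 = 1.79 m/s.

V₂ = 1.79 m/s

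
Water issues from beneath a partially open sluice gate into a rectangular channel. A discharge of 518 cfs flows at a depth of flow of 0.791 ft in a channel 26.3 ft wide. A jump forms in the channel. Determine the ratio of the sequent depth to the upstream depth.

q = Q/b = 518/26.3 = 19.7 ft²/s; V₁ = q/y₁ = 24.9 ft/s. Fr₁ = V₁/√(g·y₁) = 4.93.
Bélanger equation: y₂/y₁ = ½[√(1 + 8Fr₁²) − 1] = ½[√195.7 − 1] = 6.50.

y₂/y₁ = 6.50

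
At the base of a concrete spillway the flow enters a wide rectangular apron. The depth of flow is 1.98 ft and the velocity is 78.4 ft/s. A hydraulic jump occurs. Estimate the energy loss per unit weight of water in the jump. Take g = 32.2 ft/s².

ΔE = 70.4 ft

Fr₁ = V₁/√(g·y₁) = 78.4/√(32.2×1.98) = 9.82.
Conjugate-depth relation: y₂/y₁ = ½[√(1 + 8Fr₁²) − 1] = ½[√772.3 − 1] = 13.4.
y₂ = 13.4 × 1.98 = 26.5 ft.
Head loss: ΔE = (y₂ − y₁)³/(4y₁y₂) = (26.5 − 1.98)³/(4×1.98×26.5) = 14781/210 = 70.4 ft.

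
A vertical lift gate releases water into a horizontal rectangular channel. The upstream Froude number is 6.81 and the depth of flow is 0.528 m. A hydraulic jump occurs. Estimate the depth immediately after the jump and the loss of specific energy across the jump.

Fr₁ = 6.81 (given).
Conjugate-depth relation: y₂/y₁ = ½[√(1 + 8Fr₁²) − 1] = ½[√372.0 − 1] = 9.14.
y₂ = 9.14 × 0.528 = 4.83 m.
Head loss: ΔE = (y₂ − y₁)³/(4y₁y₂) = (4.83 − 0.528)³/(4×0.528×4.83) = 79.5/10.2 = 7.80 m.

y₂ = 4.83 m; ΔE = 7.80 m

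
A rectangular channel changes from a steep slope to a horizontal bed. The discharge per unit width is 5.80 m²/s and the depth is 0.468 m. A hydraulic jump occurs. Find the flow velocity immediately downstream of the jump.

V₂ = 1.61 m/s

V₁ = q/y₁ = 5.80/0.468 = 12.4 m/s. Fr₁ = V₁/√(g·y₁) = 12.4/√(9.81×0.468) = 5.78.
By Bélanger, y₂/y₁ = ½[√(1 + 8Fr₁²) − 1] = ½[√268.6 − 1] = 7.70.
y₂ = 7.70 × 0.468 = 3.60 m.
V₂ = q/y₂ = 5.80/3.60 = 1.61 m/s.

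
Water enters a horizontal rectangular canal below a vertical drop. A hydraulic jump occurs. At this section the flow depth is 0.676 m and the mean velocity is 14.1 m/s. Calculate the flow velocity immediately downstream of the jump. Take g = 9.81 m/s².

V₂ = 1.94 m/s

Fr₁ = V₁/√(g·y₁) = 14.1/√(9.81×0.676) = 5.48.
From the momentum equation for a rectangular channel, y₂/y₁ = ½[√(1 + 8Fr₁²) − 1] = ½[√240.8 − 1] = 7.26.
y₂ = 7.26 × 0.676 = 4.91 m.
q = V₁·y₁ = 14.1 × 0.676 = 9.53 m²/s.
V₂ = q/y₂ = 9.53/4.91 = 1.94 m/s.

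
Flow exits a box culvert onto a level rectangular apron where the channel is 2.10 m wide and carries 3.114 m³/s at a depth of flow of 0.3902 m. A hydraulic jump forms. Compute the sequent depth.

q = Q/b = 3.114/2.10 = 1.483 m²/s; V₁ = q/y₁ = 3.800 m/s. Fr₁ = V₁/√(g·y₁) = 1.942.
By Bélanger, y₂/y₁ = ½[√(1 + 8Fr₁²) − 1] = ½[√31.183 − 1] = 2.292.
y₂ = 2.292 × 0.3902 = 0.8944 m.

y₂ = 0.8944 m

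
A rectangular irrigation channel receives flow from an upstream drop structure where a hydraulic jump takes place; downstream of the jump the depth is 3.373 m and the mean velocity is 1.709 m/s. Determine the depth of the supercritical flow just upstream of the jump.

y₁ = 0.5164 m

Fr₂ = V₂/√(g·y₂) = 1.709/√(9.81×3.373) = 0.2971.
The Bélanger relation is symmetric: y₁/y₂ = ½[√(1 + 8Fr₂²) − 1] = ½[√1.7061 − 1] = 0.1531.
y₁ = 0.1531 × 3.373 = 0.5164 m.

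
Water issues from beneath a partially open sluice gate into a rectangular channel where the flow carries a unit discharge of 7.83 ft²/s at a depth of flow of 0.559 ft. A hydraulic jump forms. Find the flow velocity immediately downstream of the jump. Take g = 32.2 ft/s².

V₁ = q/y₁ = 7.83/0.559 = 14.0 ft/s. Fr₁ = V₁/√(g·y₁) = 14.0/√(32.2×0.559) = 3.30.
Sequent-depth ratio: y₂/y₁ = ½[√(1 + 8Fr₁²) − 1] = ½[√88.20 − 1] = 4.20.
y₂ = 4.20 × 0.559 = 2.35 ft.
V₂ = q/y₂ = 7.83/2.35 = 3.34 ft/s.

V₂ = 3.34 ft/s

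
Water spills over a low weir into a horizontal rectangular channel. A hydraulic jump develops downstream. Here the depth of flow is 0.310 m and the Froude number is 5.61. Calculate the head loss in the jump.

Fr₁ = 5.61 (given).
Bélanger equation: y₂/y₁ = ½[√(1 + 8Fr₁²) − 1] = ½[√252.8 − 1] = 7.45.
y₂ = 7.45 × 0.310 = 2.31 m.
Head loss: ΔE = (y₂ − y₁)³/(4y₁y₂) = (2.31 − 0.310)³/(4×0.310×2.31) = 7.99/2.86 = 2.79 m.

ΔE = 2.79 m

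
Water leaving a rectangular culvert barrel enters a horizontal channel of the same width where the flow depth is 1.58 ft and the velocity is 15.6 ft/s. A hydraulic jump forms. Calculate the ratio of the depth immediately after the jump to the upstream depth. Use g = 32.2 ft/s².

Fr₁ = V₁/√(g·y₁) = 15.6/√(32.2×1.58) = 2.19.
From the momentum equation for a rectangular channel, y₂/y₁ = ½[√(1 + 8Fr₁²) − 1] = ½[√39.27 − 1] = 2.63.

y₂/y₁ = 2.63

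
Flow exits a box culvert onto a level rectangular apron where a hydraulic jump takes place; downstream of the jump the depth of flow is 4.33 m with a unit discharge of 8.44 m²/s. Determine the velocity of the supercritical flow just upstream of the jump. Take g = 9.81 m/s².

V₁ = 12.6 m/s

V₂ = q/y₂ = 8.44/4.33 = 1.95 m/s; Fr₂ = V₂/√(g·y₂) = 0.299.
The Bélanger relation is symmetric: y₁/y₂ = ½[√(1 + 8Fr₂²) − 1] = ½[√1.716 − 1] = 0.155.
y₁ = 0.155 × 4.33 = 0.671 m.
V₁ = q/y₁ = 8.44/0.671 = 12.6 m/s.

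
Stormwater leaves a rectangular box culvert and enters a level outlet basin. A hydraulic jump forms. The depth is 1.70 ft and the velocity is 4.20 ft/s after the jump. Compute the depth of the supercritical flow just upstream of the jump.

y₁ = 0.758 ft

Fr₂ = V₂/√(g·y₂) = 4.20/√(32.2×1.70) = 0.568.
From the momentum equation (using Fr₂), y₁/y₂ = ½[√(1 + 8Fr₂²) − 1] = ½[√3.578 − 1] = 0.446.
y₁ = 0.446 × 1.70 = 0.758 ft.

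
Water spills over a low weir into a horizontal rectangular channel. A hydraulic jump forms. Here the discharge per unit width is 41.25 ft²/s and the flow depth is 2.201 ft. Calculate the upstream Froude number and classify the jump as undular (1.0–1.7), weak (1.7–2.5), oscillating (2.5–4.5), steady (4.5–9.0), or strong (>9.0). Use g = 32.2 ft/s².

V₁ = q/y₁ = 41.25/2.201 = 18.74 ft/s. Fr₁ = V₁/√(g·y₁) = 18.74/√(32.2×2.201) = 2.226.
Fr₁ = 2.226 lies in the weak range.

Fr₁ = 2.226; weak jump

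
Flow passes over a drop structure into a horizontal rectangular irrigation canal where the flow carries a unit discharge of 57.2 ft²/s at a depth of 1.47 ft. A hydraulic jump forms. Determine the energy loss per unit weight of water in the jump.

V₁ = q/y₁ = 57.2/1.47 = 38.9 ft/s. Fr₁ = V₁/√(g·y₁) = 38.9/√(32.2×1.47) = 5.66.
Sequent-depth ratio: y₂/y₁ = ½[√(1 + 8Fr₁²) − 1] = ½[√256.9 − 1] = 7.51.
y₂ = 7.51 × 1.47 = 11.0 ft.
Head loss: ΔE = (y₂ − y₁)³/(4y₁y₂) = (11.0 − 1.47)³/(4×1.47×11.0) = 878/64.9 = 13.5 ft.

ΔE = 13.5 ft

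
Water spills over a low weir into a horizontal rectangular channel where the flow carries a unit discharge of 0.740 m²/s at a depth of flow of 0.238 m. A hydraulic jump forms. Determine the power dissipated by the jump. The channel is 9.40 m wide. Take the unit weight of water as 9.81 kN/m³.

P = 4.81 kW

V₁ = q/y₁ = 0.740/0.238 = 3.11 m/s. Fr₁ = V₁/√(g·y₁) = 3.11/√(9.81×0.238) = 2.03.
Sequent-depth ratio: y₂/y₁ = ½[√(1 + 8Fr₁²) − 1] = ½[√34.12 − 1] = 2.42.
y₂ = 2.42 × 0.238 = 0.576 m.
V₂ = q/y₂ = 0.740/0.576 = 1.28 m/s. E₁ = y₁ + V₁²/2g = 0.731 m; E₂ = y₂ + V₂²/2g = 0.660 m. ΔE = E₁ − E₂ = 0.0705 m.
Q = q·b = 0.740 × 9.40 = 6.96 m³/s. P = γ·Q·ΔE = 9.81 × 6.96 × 0.0705 = 4.81 kW.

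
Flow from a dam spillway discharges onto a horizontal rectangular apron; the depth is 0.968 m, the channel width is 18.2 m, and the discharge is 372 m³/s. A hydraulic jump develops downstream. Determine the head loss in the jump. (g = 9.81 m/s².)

ΔE = 14.5 m

q = Q/b = 372/18.2 = 20.4 m²/s; V₁ = q/y₁ = 21.1 m/s. Fr₁ = V₁/√(g·y₁) = 6.85.
Bélanger equation: y₂/y₁ = ½[√(1 + 8Fr₁²) − 1] = ½[√376.6 − 1] = 9.20.
y₂ = 9.20 × 0.968 = 8.91 m.
V₂ = q/y₂ = 20.4/8.91 = 2.29 m/s. E₁ = y₁ + V₁²/2g = 23.7 m; E₂ = y₂ + V₂²/2g = 9.18 m. ΔE = E₁ − E₂ = 14.5 m.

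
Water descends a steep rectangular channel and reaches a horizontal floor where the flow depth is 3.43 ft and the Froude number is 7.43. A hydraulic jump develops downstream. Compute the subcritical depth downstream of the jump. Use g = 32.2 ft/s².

y₂ = 34.4 ft

Fr₁ = 7.43 (given).
From the momentum equation for a rectangular channel, y₂/y₁ = ½[√(1 + 8Fr₁²) − 1] = ½[√442.6 − 1] = 10.0.
y₂ = 10.0 × 3.43 = 34.4 ft.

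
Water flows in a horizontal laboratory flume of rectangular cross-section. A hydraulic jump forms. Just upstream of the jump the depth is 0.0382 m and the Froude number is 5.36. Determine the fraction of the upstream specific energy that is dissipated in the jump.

ΔE/E₁ = 0.520 (52.0%)

Fr₁ = 5.36 (given).
Sequent-depth ratio: y₂/y₁ = ½[√(1 + 8Fr₁²) − 1] = ½[√230.8 − 1] = 7.10.
y₂ = 7.10 × 0.0382 = 0.271 m.
E₁ = y₁(1 + Fr₁²/2) = 0.0382×(1 + 5.36²/2) = 0.587 m. ΔE = (y₂ − y₁)³/(4y₁y₂) = 0.305 m. ΔE/E₁ = 0.305/0.587 = 0.520.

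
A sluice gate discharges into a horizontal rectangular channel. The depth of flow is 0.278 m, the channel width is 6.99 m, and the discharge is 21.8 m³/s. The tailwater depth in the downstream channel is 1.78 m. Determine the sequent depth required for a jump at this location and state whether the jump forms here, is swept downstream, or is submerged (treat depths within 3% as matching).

y₂ = 2.54 m; the jump is swept downstream

q = Q/b = 21.8/6.99 = 3.12 m²/s; V₁ = q/y₁ = 11.2 m/s. Fr₁ = V₁/√(g·y₁) = 6.79.
By Bélanger, y₂/y₁ = ½[√(1 + 8Fr₁²) − 1] = ½[√370.2 − 1] = 9.12.
y₂ = 9.12 × 0.278 = 2.54 m.
Tailwater y_tw = 1.78 m: y_tw < y₂, so the jump is swept downstream.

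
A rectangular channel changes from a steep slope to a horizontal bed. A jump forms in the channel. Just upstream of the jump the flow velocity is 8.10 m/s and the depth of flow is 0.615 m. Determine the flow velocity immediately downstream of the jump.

Fr₁ = V₁/√(g·y₁) = 8.10/√(9.81×0.615) = 3.30.
Sequent-depth ratio: y₂/y₁ = ½[√(1 + 8Fr₁²) − 1] = ½[√88.00 − 1] = 4.19.
y₂ = 4.19 × 0.615 = 2.58 m.
q = V₁·y₁ = 8.10 × 0.615 = 4.98 m²/s.
V₂ = q/y₂ = 4.98/2.58 = 1.93 m/s.

V₂ = 1.93 m/s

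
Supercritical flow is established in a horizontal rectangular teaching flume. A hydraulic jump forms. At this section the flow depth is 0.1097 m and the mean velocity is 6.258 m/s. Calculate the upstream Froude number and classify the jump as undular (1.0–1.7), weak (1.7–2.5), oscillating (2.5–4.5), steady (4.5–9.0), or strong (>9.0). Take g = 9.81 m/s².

Fr₁ = V₁/√(g·y₁) = 6.258/√(9.81×0.1097) = 6.033.
Fr₁ = 6.033 lies in the steady range.

Fr₁ = 6.033; steady jump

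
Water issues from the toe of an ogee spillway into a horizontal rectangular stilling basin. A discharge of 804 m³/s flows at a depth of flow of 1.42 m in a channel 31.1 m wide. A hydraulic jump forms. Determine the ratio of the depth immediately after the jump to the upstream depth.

q = Q/b = 804/31.1 = 25.9 m²/s; V₁ = q/y₁ = 18.2 m/s. Fr₁ = V₁/√(g·y₁) = 4.88.
From the momentum equation for a rectangular channel, y₂/y₁ = ½[√(1 + 8Fr₁²) − 1] = ½[√191.3 − 1] = 6.42.

y₂/y₁ = 6.42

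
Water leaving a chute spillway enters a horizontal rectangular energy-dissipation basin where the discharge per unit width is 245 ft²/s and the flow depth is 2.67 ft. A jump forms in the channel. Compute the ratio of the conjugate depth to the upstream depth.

y₂/y₁ = 13.5

V₁ = q/y₁ = 245/2.67 = 91.8 ft/s. Fr₁ = V₁/√(g·y₁) = 91.8/√(32.2×2.67) = 9.90.
Sequent-depth ratio: y₂/y₁ = ½[√(1 + 8Fr₁²) − 1] = ½[√784.5 − 1] = 13.5.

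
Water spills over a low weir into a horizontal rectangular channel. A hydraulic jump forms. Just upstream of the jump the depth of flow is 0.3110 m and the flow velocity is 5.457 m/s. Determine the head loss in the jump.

ΔE = 0.5040 m

Fr₁ = V₁/√(g·y₁) = 5.457/√(9.81×0.3110) = 3.124.
By Bélanger, y₂/y₁ = ½[√(1 + 8Fr₁²) − 1] = ½[√79.085 − 1] = 3.946.
y₂ = 3.946 × 0.3110 = 1.227 m.
Head loss: ΔE = (y₂ − y₁)³/(4y₁y₂) = (1.227 − 0.3110)³/(4×0.3110×1.227) = 0.7695/1.527 = 0.5040 m.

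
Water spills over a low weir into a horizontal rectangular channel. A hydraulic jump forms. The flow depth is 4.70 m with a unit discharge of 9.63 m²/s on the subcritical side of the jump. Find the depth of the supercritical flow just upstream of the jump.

V₂ = q/y₂ = 9.63/4.70 = 2.05 m/s; Fr₂ = V₂/√(g·y₂) = 0.302.
Applying the sequent-depth relation in reverse, y₁/y₂ = ½[√(1 + 8Fr₂²) − 1] = ½[√1.728 − 1] = 0.157.
y₁ = 0.157 × 4.70 = 0.740 m.

y₁ = 0.740 m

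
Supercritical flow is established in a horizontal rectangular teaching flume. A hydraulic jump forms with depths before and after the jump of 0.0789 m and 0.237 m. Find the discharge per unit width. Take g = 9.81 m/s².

q = 0.170 m²/s

For a rectangular channel the momentum equation gives q² = ½·g·y₁·y₂·(y₁ + y₂) = ½×9.81×0.0789×0.237×0.316 = 0.0290.
q = √0.0290 = 0.170 m²/s.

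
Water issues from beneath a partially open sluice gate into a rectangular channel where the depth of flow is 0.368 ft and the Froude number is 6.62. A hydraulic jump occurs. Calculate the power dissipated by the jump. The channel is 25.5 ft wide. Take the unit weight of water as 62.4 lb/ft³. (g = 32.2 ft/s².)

P = 123 hp

Fr₁ = 6.62 (given).
From the momentum equation for a rectangular channel, y₂/y₁ = ½[√(1 + 8Fr₁²) − 1] = ½[√351.6 − 1] = 8.88.
y₂ = 8.88 × 0.368 = 3.27 ft.
V₁ = Fr₁·√(g·y₁) = 6.62×√(32.2×0.368) = 22.8 ft/s; q = V₁·y₁ = 8.39 ft²/s. V₂ = q/y₂ = 8.39/3.27 = 2.57 ft/s. E₁ = y₁ + V₁²/2g = 8.43 ft; E₂ = y₂ + V₂²/2g = 3.37 ft. ΔE = E₁ − E₂ = 5.06 ft.
Q = q·b = 8.39 × 25.5 = 214 cfs. P = γ·Q·ΔE/550 = 62.4 × 214 × 5.06 / 550 = 123 hp.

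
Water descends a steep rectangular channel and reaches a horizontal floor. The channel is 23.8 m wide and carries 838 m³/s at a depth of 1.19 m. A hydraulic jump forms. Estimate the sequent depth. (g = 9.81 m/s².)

q = Q/b = 838/23.8 = 35.2 m²/s; V₁ = q/y₁ = 29.6 m/s. Fr₁ = V₁/√(g·y₁) = 8.66.
Conjugate-depth relation: y₂/y₁ = ½[√(1 + 8Fr₁²) − 1] = ½[√600.9 − 1] = 11.8.
y₂ = 11.8 × 1.19 = 14.0 m.

y₂ = 14.0 m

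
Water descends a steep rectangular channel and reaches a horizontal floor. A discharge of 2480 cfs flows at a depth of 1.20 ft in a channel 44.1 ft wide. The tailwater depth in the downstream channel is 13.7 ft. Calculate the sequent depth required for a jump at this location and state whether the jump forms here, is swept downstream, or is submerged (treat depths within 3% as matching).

q = Q/b = 2480/44.1 = 56.2 ft²/s; V₁ = q/y₁ = 46.9 ft/s. Fr₁ = V₁/√(g·y₁) = 7.54.
Bélanger equation: y₂/y₁ = ½[√(1 + 8Fr₁²) − 1] = ½[√455.7 − 1] = 10.2.
y₂ = 10.2 × 1.20 = 12.2 ft.
Tailwater y_tw = 13.7 ft: y_tw > y₂, so the jump is submerged.

y₂ = 12.2 ft; the jump is submerged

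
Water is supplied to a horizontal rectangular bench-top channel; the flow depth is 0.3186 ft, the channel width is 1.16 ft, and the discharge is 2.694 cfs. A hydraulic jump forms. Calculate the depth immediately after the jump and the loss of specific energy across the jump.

q = Q/b = 2.694/1.16 = 2.322 ft²/s; V₁ = q/y₁ = 7.289 ft/s. Fr₁ = V₁/√(g·y₁) = 2.276.
Bélanger equation: y₂/y₁ = ½[√(1 + 8Fr₁²) − 1] = ½[√42.436 − 1] = 2.757.
y₂ = 2.757 × 0.3186 = 0.8784 ft.
V₂ = q/y₂ = 2.322/0.8784 = 2.644 ft/s. E₁ = y₁ + V₁²/2g = 1.144 ft; E₂ = y₂ + V₂²/2g = 0.9870 ft. ΔE = E₁ − E₂ = 0.1567 ft.

y₂ = 0.8784 ft; ΔE = 0.1567 ft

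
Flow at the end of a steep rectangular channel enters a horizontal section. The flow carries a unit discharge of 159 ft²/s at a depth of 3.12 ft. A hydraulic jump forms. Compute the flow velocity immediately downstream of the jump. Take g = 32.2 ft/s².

V₁ = q/y₁ = 159/3.12 = 51.0 ft/s. Fr₁ = V₁/√(g·y₁) = 51.0/√(32.2×3.12) = 5.08.
Sequent-depth ratio: y₂/y₁ = ½[√(1 + 8Fr₁²) − 1] = ½[√207.8 − 1] = 6.71.
y₂ = 6.71 × 3.12 = 20.9 ft.
V₂ = q/y₂ = 159/20.9 = 7.60 ft/s.

V₂ = 7.60 ft/s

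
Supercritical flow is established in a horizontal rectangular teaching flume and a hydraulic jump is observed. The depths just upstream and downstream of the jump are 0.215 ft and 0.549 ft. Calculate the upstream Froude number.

For a rectangular channel the momentum equation gives q² = ½·g·y₁·y₂·(y₁ + y₂) = ½×32.2×0.215×0.549×0.764 = 1.45.
q = √1.45 = 1.20 ft²/s.
V₁ = q/y₁ = 5.60 ft/s; Fr₁ = V₁/√(g·y₁) = 2.13.

Fr₁ = 2.13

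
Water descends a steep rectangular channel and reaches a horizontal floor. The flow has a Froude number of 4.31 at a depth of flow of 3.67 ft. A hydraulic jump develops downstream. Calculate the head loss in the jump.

ΔE = 16.1 ft

Fr₁ = 4.31 (given).
Bélanger equation: y₂/y₁ = ½[√(1 + 8Fr₁²) − 1] = ½[√149.6 − 1] = 5.62.
y₂ = 5.62 × 3.67 = 20.6 ft.
Head loss: ΔE = (y₂ − y₁)³/(4y₁y₂) = (20.6 − 3.67)³/(4×3.67×20.6) = 4861/303 = 16.1 ft.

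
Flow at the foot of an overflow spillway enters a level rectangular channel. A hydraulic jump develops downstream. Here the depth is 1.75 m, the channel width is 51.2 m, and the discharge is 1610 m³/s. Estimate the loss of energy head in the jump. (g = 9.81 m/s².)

ΔE = 7.80 m

q = Q/b = 1610/51.2 = 31.4 m²/s; V₁ = q/y₁ = 18.0 m/s. Fr₁ = V₁/√(g·y₁) = 4.34.
By Bélanger, y₂/y₁ = ½[√(1 + 8Fr₁²) − 1] = ½[√151.5 − 1] = 5.65.
y₂ = 5.65 × 1.75 = 9.89 m.
V₂ = q/y₂ = 31.4/9.89 = 3.18 m/s. E₁ = y₁ + V₁²/2g = 18.2 m; E₂ = y₂ + V₂²/2g = 10.4 m. ΔE = E₁ − E₂ = 7.80 m.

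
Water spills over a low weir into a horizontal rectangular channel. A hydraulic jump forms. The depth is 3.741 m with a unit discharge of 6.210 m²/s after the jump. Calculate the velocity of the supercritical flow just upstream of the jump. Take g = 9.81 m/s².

V₁ = 12.52 m/s

V₂ = q/y₂ = 6.210/3.741 = 1.660 m/s; Fr₂ = V₂/√(g·y₂) = 0.2740.
Applying the sequent-depth relation in reverse, y₁/y₂ = ½[√(1 + 8Fr₂²) − 1] = ½[√1.6007 − 1] = 0.1326.
y₁ = 0.1326 × 3.741 = 0.4960 m.
V₁ = q/y₁ = 6.210/0.4960 = 12.52 m/s.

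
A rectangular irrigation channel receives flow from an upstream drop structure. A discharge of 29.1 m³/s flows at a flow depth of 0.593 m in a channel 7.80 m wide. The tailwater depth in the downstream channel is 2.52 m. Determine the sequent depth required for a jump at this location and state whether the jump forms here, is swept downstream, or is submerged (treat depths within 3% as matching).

y₂ = 1.91 m; the jump is submerged

q = Q/b = 29.1/7.80 = 3.73 m²/s; V₁ = q/y₁ = 6.29 m/s. Fr₁ = V₁/√(g·y₁) = 2.61.
Bélanger equation: y₂/y₁ = ½[√(1 + 8Fr₁²) − 1] = ½[√55.43 − 1] = 3.22.
y₂ = 3.22 × 0.593 = 1.91 m.
Tailwater y_tw = 2.52 m: y_tw > y₂, so the jump is submerged.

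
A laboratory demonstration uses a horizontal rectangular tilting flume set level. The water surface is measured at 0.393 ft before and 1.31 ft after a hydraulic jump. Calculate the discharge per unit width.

For a rectangular channel the momentum equation gives q² = ½·g·y₁·y₂·(y₁ + y₂) = ½×32.2×0.393×1.31×1.70 = 14.1.
q = √14.1 = 3.76 ft²/s.

q = 3.76 ft²/s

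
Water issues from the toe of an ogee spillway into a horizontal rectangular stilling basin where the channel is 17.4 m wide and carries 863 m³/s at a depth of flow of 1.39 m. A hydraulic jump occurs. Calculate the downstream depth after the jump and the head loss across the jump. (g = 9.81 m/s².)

y₂ = 18.3 m; ΔE = 47.6 m

q = Q/b = 863/17.4 = 49.6 m²/s; V₁ = q/y₁ = 35.7 m/s. Fr₁ = V₁/√(g·y₁) = 9.66.
From the momentum equation for a rectangular channel, y₂/y₁ = ½[√(1 + 8Fr₁²) − 1] = ½[√748.0 − 1] = 13.2.
y₂ = 13.2 × 1.39 = 18.3 m.
Head loss: ΔE = (y₂ − y₁)³/(4y₁y₂) = (18.3 − 1.39)³/(4×1.39×18.3) = 4846/102 = 47.6 m.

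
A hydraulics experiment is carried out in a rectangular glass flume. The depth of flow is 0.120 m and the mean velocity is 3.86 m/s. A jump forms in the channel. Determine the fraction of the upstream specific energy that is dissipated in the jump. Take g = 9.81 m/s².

Fr₁ = V₁/√(g·y₁) = 3.86/√(9.81×0.120) = 3.56.
Conjugate-depth relation: y₂/y₁ = ½[√(1 + 8Fr₁²) − 1] = ½[√102.3 − 1] = 4.56.
y₂ = 4.56 × 0.120 = 0.547 m.
E₁ = y₁ + V₁²/2g = 0.879 m. ΔE = (y₂ − y₁)³/(4y₁y₂) = 0.296 m. ΔE/E₁ = 0.296/0.879 = 0.337.

ΔE/E₁ = 0.337 (33.7%)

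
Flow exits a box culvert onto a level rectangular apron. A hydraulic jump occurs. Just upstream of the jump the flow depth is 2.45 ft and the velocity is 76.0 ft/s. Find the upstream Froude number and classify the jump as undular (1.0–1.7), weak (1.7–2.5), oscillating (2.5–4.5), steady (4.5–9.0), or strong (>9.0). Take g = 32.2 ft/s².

Fr₁ = 8.56; steady jump

Fr₁ = V₁/√(g·y₁) = 76.0/√(32.2×2.45) = 8.56.
Fr₁ = 8.56 lies in the steady range.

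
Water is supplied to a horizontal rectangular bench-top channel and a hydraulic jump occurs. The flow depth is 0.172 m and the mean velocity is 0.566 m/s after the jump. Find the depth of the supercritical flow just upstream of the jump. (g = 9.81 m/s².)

y₁ = 0.0505 m

Fr₂ = V₂/√(g·y₂) = 0.566/√(9.81×0.172) = 0.436.
Since the conjugate-depth ratio holds either way, y₁/y₂ = ½[√(1 + 8Fr₂²) − 1] = ½[√2.519 − 1] = 0.294.
y₁ = 0.294 × 0.172 = 0.0505 m.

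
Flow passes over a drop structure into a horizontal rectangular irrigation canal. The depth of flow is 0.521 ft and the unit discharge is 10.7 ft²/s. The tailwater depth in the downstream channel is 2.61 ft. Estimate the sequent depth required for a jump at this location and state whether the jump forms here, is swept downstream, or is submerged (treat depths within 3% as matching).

y₂ = 3.44 ft; the jump is swept downstream

V₁ = q/y₁ = 10.7/0.521 = 20.5 ft/s. Fr₁ = V₁/√(g·y₁) = 20.5/√(32.2×0.521) = 5.01.
By Bélanger, y₂/y₁ = ½[√(1 + 8Fr₁²) − 1] = ½[√202.1 − 1] = 6.61.
y₂ = 6.61 × 0.521 = 3.44 ft.
Tailwater y_tw = 2.61 ft: y_tw < y₂, so the jump is swept downstream.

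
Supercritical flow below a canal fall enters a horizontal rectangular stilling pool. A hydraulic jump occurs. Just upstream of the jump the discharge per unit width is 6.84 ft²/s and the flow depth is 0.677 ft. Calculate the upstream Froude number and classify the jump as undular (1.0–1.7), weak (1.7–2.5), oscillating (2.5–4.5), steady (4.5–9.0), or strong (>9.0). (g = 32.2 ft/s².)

Fr₁ = 2.16; weak jump

V₁ = q/y₁ = 6.84/0.677 = 10.1 ft/s. Fr₁ = V₁/√(g·y₁) = 10.1/√(32.2×0.677) = 2.16.
Fr₁ = 2.16 lies in the weak range.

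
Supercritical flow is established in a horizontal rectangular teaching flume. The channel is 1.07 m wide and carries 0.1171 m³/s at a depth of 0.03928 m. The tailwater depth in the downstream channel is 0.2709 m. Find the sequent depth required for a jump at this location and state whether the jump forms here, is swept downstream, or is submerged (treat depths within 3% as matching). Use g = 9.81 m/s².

q = Q/b = 0.1171/1.07 = 0.1094 m²/s; V₁ = q/y₁ = 2.786 m/s. Fr₁ = V₁/√(g·y₁) = 4.488.
Bélanger equation: y₂/y₁ = ½[√(1 + 8Fr₁²) − 1] = ½[√162.16 − 1] = 5.867.
y₂ = 5.867 × 0.03928 = 0.2305 m.
Tailwater y_tw = 0.2709 m: y_tw > y₂, so the jump is submerged.

y₂ = 0.2305 m; the jump is submerged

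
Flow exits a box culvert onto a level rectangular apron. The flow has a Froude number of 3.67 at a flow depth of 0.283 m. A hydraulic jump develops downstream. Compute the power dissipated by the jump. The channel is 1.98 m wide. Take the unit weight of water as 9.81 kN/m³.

P = 25.8 kW

Fr₁ = 3.67 (given).
Conjugate-depth relation: y₂/y₁ = ½[√(1 + 8Fr₁²) − 1] = ½[√108.8 − 1] = 4.71.
y₂ = 4.71 × 0.283 = 1.33 m.
Head loss: ΔE = (y₂ − y₁)³/(4y₁y₂) = (1.33 − 0.283)³/(4×0.283×1.33) = 1.16/1.51 = 0.769 m.
V₁ = Fr₁·√(g·y₁) = 3.67×√(9.81×0.283) = 6.11 m/s; q = V₁·y₁ = 1.73 m²/s. Q = q·b = 1.73 × 1.98 = 3.43 m³/s. P = γ·Q·ΔE = 9.81 × 3.43 × 0.769 = 25.8 kW.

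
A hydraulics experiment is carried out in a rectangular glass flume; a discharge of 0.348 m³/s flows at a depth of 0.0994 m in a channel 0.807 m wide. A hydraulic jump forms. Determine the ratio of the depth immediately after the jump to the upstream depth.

y₂/y₁ = 5.73

q = Q/b = 0.348/0.807 = 0.431 m²/s; V₁ = q/y₁ = 4.34 m/s. Fr₁ = V₁/√(g·y₁) = 4.39.
From the momentum equation for a rectangular channel, y₂/y₁ = ½[√(1 + 8Fr₁²) − 1] = ½[√155.4 − 1] = 5.73.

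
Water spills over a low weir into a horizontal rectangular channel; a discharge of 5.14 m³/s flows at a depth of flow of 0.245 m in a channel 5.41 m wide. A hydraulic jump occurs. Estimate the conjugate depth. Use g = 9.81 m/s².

q = Q/b = 5.14/5.41 = 0.950 m²/s; V₁ = q/y₁ = 3.88 m/s. Fr₁ = V₁/√(g·y₁) = 2.50.
Bélanger equation: y₂/y₁ = ½[√(1 + 8Fr₁²) − 1] = ½[√51.06 − 1] = 3.07.
y₂ = 3.07 × 0.245 = 0.753 m.

y₂ = 0.753 m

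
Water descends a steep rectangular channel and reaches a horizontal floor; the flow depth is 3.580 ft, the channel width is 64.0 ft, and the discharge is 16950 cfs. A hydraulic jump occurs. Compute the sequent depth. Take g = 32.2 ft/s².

y₂ = 33.14 ft

q = Q/b = 16950/64.0 = 264.8 ft²/s; V₁ = q/y₁ = 73.98 ft/s. Fr₁ = V₁/√(g·y₁) = 6.890.
Sequent-depth ratio: y₂/y₁ = ½[√(1 + 8Fr₁²) − 1] = ½[√380.81 − 1] = 9.257.
y₂ = 9.257 × 3.580 = 33.14 ft.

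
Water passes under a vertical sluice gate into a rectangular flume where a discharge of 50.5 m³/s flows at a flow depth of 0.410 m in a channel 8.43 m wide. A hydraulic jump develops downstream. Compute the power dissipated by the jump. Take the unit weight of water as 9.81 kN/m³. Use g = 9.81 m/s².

q = Q/b = 50.5/8.43 = 5.99 m²/s; V₁ = q/y₁ = 14.6 m/s. Fr₁ = V₁/√(g·y₁) = 7.29.
By Bélanger, y₂/y₁ = ½[√(1 + 8Fr₁²) − 1] = ½[√425.6 − 1] = 9.82.
y₂ = 9.82 × 0.410 = 4.02 m.
V₂ = q/y₂ = 5.99/4.02 = 1.49 m/s. E₁ = y₁ + V₁²/2g = 11.3 m; E₂ = y₂ + V₂²/2g = 4.14 m. ΔE = E₁ − E₂ = 7.15 m.
P = γ·Q·ΔE = 9.81 × 50.5 × 7.15 = 3544 kW.

P = 3544 kW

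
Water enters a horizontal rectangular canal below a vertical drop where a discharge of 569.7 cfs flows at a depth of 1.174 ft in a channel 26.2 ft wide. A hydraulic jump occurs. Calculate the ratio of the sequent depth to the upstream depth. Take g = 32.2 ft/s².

q = Q/b = 569.7/26.2 = 21.74 ft²/s; V₁ = q/y₁ = 18.52 ft/s. Fr₁ = V₁/√(g·y₁) = 3.012.
Conjugate-depth relation: y₂/y₁ = ½[√(1 + 8Fr₁²) − 1] = ½[√73.597 − 1] = 3.789.

y₂/y₁ = 3.789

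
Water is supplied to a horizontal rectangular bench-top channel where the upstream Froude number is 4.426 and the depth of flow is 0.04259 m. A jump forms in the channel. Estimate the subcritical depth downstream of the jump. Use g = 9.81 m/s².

y₂ = 0.2461 m

Fr₁ = 4.426 (given).
Bélanger equation: y₂/y₁ = ½[√(1 + 8Fr₁²) − 1] = ½[√157.72 − 1] = 5.779.
y₂ = 5.779 × 0.04259 = 0.2461 m.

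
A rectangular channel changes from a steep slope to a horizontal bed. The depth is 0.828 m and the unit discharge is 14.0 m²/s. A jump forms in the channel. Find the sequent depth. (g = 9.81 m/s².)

V₁ = q/y₁ = 14.0/0.828 = 16.9 m/s. Fr₁ = V₁/√(g·y₁) = 16.9/√(9.81×0.828) = 5.93.
Bélanger equation: y₂/y₁ = ½[√(1 + 8Fr₁²) − 1] = ½[√282.6 − 1] = 7.90.
y₂ = 7.90 × 0.828 = 6.55 m.

y₂ = 6.55 m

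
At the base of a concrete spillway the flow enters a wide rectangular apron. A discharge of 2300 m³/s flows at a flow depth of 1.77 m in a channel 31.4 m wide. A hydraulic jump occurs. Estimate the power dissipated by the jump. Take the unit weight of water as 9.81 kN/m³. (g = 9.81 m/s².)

P = 1457387 kW

q = Q/b = 2300/31.4 = 73.2 m²/s; V₁ = q/y₁ = 41.4 m/s. Fr₁ = V₁/√(g·y₁) = 9.93.
Bélanger equation: y₂/y₁ = ½[√(1 + 8Fr₁²) − 1] = ½[√790.0 − 1] = 13.6.
y₂ = 13.6 × 1.77 = 24.0 m.
Head loss: ΔE = (y₂ − y₁)³/(4y₁y₂) = (24.0 − 1.77)³/(4×1.77×24.0) = 10971/170 = 64.6 m.
P = γ·Q·ΔE = 9.81 × 2300 × 64.6 = 1457387 kW.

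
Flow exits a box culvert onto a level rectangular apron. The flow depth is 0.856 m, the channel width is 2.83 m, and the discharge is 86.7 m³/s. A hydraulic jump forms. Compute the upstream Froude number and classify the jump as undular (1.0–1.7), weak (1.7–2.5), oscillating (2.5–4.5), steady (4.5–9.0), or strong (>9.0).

q = Q/b = 86.7/2.83 = 30.6 m²/s; V₁ = q/y₁ = 35.8 m/s. Fr₁ = V₁/√(g·y₁) = 12.4.
Fr₁ = 12.4 lies in the strong range.

Fr₁ = 12.4; strong jump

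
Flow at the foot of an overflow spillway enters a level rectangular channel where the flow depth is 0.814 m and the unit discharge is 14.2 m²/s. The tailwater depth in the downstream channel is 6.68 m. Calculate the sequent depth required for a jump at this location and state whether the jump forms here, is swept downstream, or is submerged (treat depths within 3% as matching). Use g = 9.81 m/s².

y₂ = 6.71 m; the jump forms here

V₁ = q/y₁ = 14.2/0.814 = 17.4 m/s. Fr₁ = V₁/√(g·y₁) = 17.4/√(9.81×0.814) = 6.17.
Sequent-depth ratio: y₂/y₁ = ½[√(1 + 8Fr₁²) − 1] = ½[√305.9 − 1] = 8.24.
y₂ = 8.24 × 0.814 = 6.71 m.
Tailwater y_tw = 6.68 m: y_tw ≈ y₂, so the jump forms here.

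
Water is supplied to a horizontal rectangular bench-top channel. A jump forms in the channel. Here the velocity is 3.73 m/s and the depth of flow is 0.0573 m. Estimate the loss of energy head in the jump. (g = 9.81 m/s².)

Fr₁ = V₁/√(g·y₁) = 3.73/√(9.81×0.0573) = 4.98.
Sequent-depth ratio: y₂/y₁ = ½[√(1 + 8Fr₁²) − 1] = ½[√199.0 − 1] = 6.55.
y₂ = 6.55 × 0.0573 = 0.376 m.
Head loss: ΔE = (y₂ − y₁)³/(4y₁y₂) = (0.376 − 0.0573)³/(4×0.0573×0.376) = 0.0322/0.0861 = 0.374 m.

ΔE = 0.374 m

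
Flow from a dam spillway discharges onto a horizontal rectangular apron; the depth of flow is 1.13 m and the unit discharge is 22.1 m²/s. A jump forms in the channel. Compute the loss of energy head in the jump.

ΔE = 11.5 m

V₁ = q/y₁ = 22.1/1.13 = 19.6 m/s. Fr₁ = V₁/√(g·y₁) = 19.6/√(9.81×1.13) = 5.87.
Bélanger equation: y₂/y₁ = ½[√(1 + 8Fr₁²) − 1] = ½[√277.0 − 1] = 7.82.
y₂ = 7.82 × 1.13 = 8.84 m.
V₂ = q/y₂ = 22.1/8.84 = 2.50 m/s. E₁ = y₁ + V₁²/2g = 20.6 m; E₂ = y₂ + V₂²/2g = 9.16 m. ΔE = E₁ − E₂ = 11.5 m.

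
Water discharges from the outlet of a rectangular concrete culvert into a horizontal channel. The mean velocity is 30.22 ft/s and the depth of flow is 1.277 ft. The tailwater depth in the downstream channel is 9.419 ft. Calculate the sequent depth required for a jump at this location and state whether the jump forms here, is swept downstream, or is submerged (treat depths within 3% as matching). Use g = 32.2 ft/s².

y₂ = 7.896 ft; the jump is submerged

Fr₁ = V₁/√(g·y₁) = 30.22/√(32.2×1.277) = 4.713.
Sequent-depth ratio: y₂/y₁ = ½[√(1 + 8Fr₁²) − 1] = ½[√178.68 − 1] = 6.184.
y₂ = 6.184 × 1.277 = 7.896 ft.
Tailwater y_tw = 9.419 ft: y_tw > y₂, so the jump is submerged.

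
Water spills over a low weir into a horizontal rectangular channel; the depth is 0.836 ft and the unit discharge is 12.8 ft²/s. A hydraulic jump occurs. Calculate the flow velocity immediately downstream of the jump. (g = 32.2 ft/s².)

V₁ = q/y₁ = 12.8/0.836 = 15.3 ft/s. Fr₁ = V₁/√(g·y₁) = 15.3/√(32.2×0.836) = 2.95.
From the momentum equation for a rectangular channel, y₂/y₁ = ½[√(1 + 8Fr₁²) − 1] = ½[√70.67 − 1] = 3.70.
y₂ = 3.70 × 0.836 = 3.10 ft.
V₂ = q/y₂ = 12.8/3.10 = 4.13 ft/s.

V₂ = 4.13 ft/s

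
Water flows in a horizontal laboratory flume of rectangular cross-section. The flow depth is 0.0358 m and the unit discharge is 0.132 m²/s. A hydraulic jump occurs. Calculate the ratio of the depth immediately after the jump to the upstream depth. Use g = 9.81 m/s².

y₂/y₁ = 8.31

V₁ = q/y₁ = 0.132/0.0358 = 3.69 m/s. Fr₁ = V₁/√(g·y₁) = 3.69/√(9.81×0.0358) = 6.22.
From the momentum equation for a rectangular channel, y₂/y₁ = ½[√(1 + 8Fr₁²) − 1] = ½[√310.7 − 1] = 8.31.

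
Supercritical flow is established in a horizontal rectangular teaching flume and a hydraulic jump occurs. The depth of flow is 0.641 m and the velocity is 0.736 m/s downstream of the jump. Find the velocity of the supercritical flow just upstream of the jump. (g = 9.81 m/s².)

V₁ = 4.91 m/s

Fr₂ = V₂/√(g·y₂) = 0.736/√(9.81×0.641) = 0.294.
From the momentum equation (using Fr₂), y₁/y₂ = ½[√(1 + 8Fr₂²) − 1] = ½[√1.689 − 1] = 0.150.
y₁ = 0.150 × 0.641 = 0.0960 m.
V₁ = q/y₁ = 0.472/0.0960 = 4.91 m/s.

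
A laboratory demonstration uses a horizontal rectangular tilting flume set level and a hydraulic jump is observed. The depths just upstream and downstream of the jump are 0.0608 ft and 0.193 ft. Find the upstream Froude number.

For a rectangular channel the momentum equation gives q² = ½·g·y₁·y₂·(y₁ + y₂) = ½×32.2×0.0608×0.193×0.254 = 0.0479.
q = √0.0479 = 0.219 ft²/s.
V₁ = q/y₁ = 3.60 ft/s; Fr₁ = V₁/√(g·y₁) = 2.57.

Fr₁ = 2.57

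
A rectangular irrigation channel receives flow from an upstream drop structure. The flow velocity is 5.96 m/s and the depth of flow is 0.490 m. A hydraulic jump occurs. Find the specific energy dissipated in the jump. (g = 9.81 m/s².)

Fr₁ = V₁/√(g·y₁) = 5.96/√(9.81×0.490) = 2.72.
Bélanger equation: y₂/y₁ = ½[√(1 + 8Fr₁²) − 1] = ½[√60.12 − 1] = 3.38.
y₂ = 3.38 × 0.490 = 1.65 m.
q = V₁·y₁ = 5.96 × 0.490 = 2.92 m²/s. V₂ = q/y₂ = 2.92/1.65 = 1.76 m/s. E₁ = y₁ + V₁²/2g = 2.30 m; E₂ = y₂ + V₂²/2g = 1.81 m. ΔE = E₁ − E₂ = 0.487 m.

ΔE = 0.487 m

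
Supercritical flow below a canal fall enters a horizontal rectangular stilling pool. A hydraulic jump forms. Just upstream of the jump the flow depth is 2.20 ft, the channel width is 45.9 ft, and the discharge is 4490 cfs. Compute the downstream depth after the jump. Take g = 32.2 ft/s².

q = Q/b = 4490/45.9 = 97.8 ft²/s; V₁ = q/y₁ = 44.5 ft/s. Fr₁ = V₁/√(g·y₁) = 5.28.
From the momentum equation for a rectangular channel, y₂/y₁ = ½[√(1 + 8Fr₁²) − 1] = ½[√224.3 − 1] = 6.99.
y₂ = 6.99 × 2.20 = 15.4 ft.

y₂ = 15.4 ft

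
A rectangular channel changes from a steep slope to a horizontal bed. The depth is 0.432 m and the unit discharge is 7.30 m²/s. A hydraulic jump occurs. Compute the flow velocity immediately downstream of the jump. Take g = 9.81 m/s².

V₁ = q/y₁ = 7.30/0.432 = 16.9 m/s. Fr₁ = V₁/√(g·y₁) = 16.9/√(9.81×0.432) = 8.21.
From the momentum equation for a rectangular channel, y₂/y₁ = ½[√(1 + 8Fr₁²) − 1] = ½[√540.0 − 1] = 11.1.
y₂ = 11.1 × 0.432 = 4.80 m.
V₂ = q/y₂ = 7.30/4.80 = 1.52 m/s.

V₂ = 1.52 m/s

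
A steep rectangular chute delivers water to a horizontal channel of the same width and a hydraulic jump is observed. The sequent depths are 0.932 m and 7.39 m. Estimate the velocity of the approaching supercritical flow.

V₁ = 18.0 m/s

For a rectangular channel the momentum equation gives q² = ½·g·y₁·y₂·(y₁ + y₂) = ½×9.81×0.932×7.39×8.32 = 281.
q = √281 = 16.8 m²/s.
V₁ = q/y₁ = 16.8/0.932 = 18.0 m/s.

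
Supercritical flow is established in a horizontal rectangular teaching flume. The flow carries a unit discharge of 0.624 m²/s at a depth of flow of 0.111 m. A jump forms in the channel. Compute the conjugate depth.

V₁ = q/y₁ = 0.624/0.111 = 5.62 m/s. Fr₁ = V₁/√(g·y₁) = 5.62/√(9.81×0.111) = 5.39.
By Bélanger, y₂/y₁ = ½[√(1 + 8Fr₁²) − 1] = ½[√233.2 − 1] = 7.14.
y₂ = 7.14 × 0.111 = 0.792 m.

y₂ = 0.792 m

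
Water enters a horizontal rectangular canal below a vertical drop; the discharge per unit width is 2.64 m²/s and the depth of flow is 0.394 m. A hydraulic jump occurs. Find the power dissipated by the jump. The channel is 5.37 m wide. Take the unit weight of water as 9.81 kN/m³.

V₁ = q/y₁ = 2.64/0.394 = 6.70 m/s. Fr₁ = V₁/√(g·y₁) = 6.70/√(9.81×0.394) = 3.41.
Conjugate-depth relation: y₂/y₁ = ½[√(1 + 8Fr₁²) − 1] = ½[√93.93 − 1] = 4.35.
y₂ = 4.35 × 0.394 = 1.71 m.
Head loss: ΔE = (y₂ − y₁)³/(4y₁y₂) = (1.71 − 0.394)³/(4×0.394×1.71) = 2.29/2.70 = 0.849 m.
Q = q·b = 2.64 × 5.37 = 14.2 m³/s. P = γ·Q·ΔE = 9.81 × 14.2 × 0.849 = 118 kW.

P = 118 kW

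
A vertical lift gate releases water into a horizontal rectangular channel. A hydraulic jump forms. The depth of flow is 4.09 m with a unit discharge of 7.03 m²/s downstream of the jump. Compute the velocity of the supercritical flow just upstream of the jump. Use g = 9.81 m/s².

V₁ = 13.2 m/s

V₂ = q/y₂ = 7.03/4.09 = 1.72 m/s; Fr₂ = V₂/√(g·y₂) = 0.271.
The Bélanger relation is symmetric: y₁/y₂ = ½[√(1 + 8Fr₂²) − 1] = ½[√1.589 − 1] = 0.130.
y₁ = 0.130 × 4.09 = 0.533 m.
V₁ = q/y₁ = 7.03/0.533 = 13.2 m/s.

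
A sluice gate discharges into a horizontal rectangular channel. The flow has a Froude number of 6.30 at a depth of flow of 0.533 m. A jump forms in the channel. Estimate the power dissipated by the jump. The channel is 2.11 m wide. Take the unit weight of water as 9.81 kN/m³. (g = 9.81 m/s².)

P = 1029 kW

Fr₁ = 6.30 (given).
Conjugate-depth relation: y₂/y₁ = ½[√(1 + 8Fr₁²) − 1] = ½[√318.5 − 1] = 8.42.
y₂ = 8.42 × 0.533 = 4.49 m.
V₁ = Fr₁·√(g·y₁) = 6.30×√(9.81×0.533) = 14.4 m/s; q = V₁·y₁ = 7.68 m²/s. V₂ = q/y₂ = 7.68/4.49 = 1.71 m/s. E₁ = y₁ + V₁²/2g = 11.1 m; E₂ = y₂ + V₂²/2g = 4.64 m. ΔE = E₁ − E₂ = 6.47 m.
Q = q·b = 7.68 × 2.11 = 16.2 m³/s. P = γ·Q·ΔE = 9.81 × 16.2 × 6.47 = 1029 kW.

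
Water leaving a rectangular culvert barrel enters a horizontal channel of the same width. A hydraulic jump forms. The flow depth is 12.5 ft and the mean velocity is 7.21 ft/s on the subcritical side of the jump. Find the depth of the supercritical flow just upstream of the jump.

y₁ = 2.66 ft

Fr₂ = V₂/√(g·y₂) = 7.21/√(32.2×12.5) = 0.359.
Applying the sequent-depth relation in reverse, y₁/y₂ = ½[√(1 + 8Fr₂²) − 1] = ½[√2.033 − 1] = 0.213.
y₁ = 0.213 × 12.5 = 2.66 ft.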